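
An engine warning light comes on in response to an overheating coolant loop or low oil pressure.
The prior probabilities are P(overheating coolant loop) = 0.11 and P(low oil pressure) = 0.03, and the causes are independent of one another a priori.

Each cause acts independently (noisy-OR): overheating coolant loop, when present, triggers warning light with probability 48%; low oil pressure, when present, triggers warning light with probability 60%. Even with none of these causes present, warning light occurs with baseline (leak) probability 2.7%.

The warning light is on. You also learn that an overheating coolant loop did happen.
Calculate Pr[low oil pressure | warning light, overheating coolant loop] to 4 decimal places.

Under noisy-OR, P(warning light | causes) = 1 − (1−0.027)·∏(1−qᵢ) over the active causes.
Sum P(warning light|·) weighted by the priors over both values of low oil pressure:
  P(warning light | overheating coolant loop) = 0.49404*0.97 + 0.797616*0.03
        = 0.479219 + 0.023928 = 0.503147
The terms with low oil pressure present sum to 0.023928, so
  P(low oil pressure | warning light, overheating coolant loop) = 0.023928 / 0.503147 ≈ 0.0476

Pr[low oil pressure | warning light, overheating coolant loop] ≈ 0.0476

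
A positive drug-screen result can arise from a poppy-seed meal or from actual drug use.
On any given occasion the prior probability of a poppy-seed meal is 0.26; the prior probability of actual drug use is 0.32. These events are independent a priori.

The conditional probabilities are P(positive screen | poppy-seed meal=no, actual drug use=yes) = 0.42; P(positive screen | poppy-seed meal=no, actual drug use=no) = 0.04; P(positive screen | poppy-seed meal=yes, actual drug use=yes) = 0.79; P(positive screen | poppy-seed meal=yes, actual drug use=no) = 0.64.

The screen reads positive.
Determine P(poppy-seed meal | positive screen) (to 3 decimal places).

Sum P(positive screen|·) weighted by the priors over the 4 (poppy-seed meal, actual drug use) configurations:
  P(positive screen) = 0.04×0.74×0.68 + 0.42×0.74×0.32 + 0.64×0.26×0.68 + 0.79×0.26×0.32
        = 0.020128 + 0.099456 + 0.113152 + 0.065728 = 0.298464
Configurations with poppy-seed meal contribute 0.178880, so
  P(poppy-seed meal | positive screen) = 0.178880 / 0.298464 ≈ 0.599

P(poppy-seed meal | positive screen) ≈ 0.599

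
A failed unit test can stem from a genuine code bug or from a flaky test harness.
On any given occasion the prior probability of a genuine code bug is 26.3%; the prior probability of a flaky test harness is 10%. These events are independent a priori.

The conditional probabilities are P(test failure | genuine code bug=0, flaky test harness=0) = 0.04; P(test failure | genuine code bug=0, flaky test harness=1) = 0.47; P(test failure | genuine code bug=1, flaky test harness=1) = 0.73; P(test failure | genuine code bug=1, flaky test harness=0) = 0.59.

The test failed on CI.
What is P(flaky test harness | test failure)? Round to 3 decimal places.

P(test failure) = 0.04*0.737*0.9 + 0.47*0.737*0.1 + 0.59*0.263*0.9 + 0.73*0.263*0.1 = 0.026532 + 0.034639 + 0.139653 + 0.019199 = 0.220023
The flaky test harness-present share is 0.034639 + 0.019199 = 0.053838.
Hence the posterior is 0.053838/0.220023 ≈ 0.245.

P(flaky test harness | test failure) ≈ 0.245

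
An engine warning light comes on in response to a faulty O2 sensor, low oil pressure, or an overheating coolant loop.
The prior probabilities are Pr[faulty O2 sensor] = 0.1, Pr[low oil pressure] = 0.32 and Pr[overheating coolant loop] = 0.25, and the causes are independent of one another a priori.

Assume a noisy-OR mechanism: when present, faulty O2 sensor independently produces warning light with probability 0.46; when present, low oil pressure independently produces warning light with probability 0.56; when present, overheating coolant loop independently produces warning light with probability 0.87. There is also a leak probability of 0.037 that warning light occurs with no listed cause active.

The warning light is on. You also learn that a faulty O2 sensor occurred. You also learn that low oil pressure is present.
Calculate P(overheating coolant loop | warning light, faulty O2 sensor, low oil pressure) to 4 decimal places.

P(overheating coolant loop | warning light, faulty O2 sensor, low oil pressure) ≈ 0.2955

Under noisy-OR, P(warning light | causes) = 1 − (1−0.037)·∏(1−qᵢ) over the active causes.
Weight on overheating coolant loop=true, given the evidence: 0.970255×0.25 = 0.242564
The normalizing constant is 0.771191×0.75 + 0.970255×0.25 = 0.820957
P(overheating coolant loop | warning light, faulty O2 sensor, low oil pressure) = 0.242564/0.820957 ≈ 0.2955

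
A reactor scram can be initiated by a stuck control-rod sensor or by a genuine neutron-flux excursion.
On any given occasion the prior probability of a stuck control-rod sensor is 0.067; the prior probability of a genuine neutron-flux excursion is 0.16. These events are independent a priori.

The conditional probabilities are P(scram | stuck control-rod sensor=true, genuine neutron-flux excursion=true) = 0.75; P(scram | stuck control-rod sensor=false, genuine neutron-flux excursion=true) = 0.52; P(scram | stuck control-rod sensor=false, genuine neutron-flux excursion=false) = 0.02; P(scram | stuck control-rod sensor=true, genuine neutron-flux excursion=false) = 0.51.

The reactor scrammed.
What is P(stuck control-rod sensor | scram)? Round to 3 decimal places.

By total probability over the 4 (stuck control-rod sensor, genuine neutron-flux excursion) configurations:
  P(scram) = 0.02*0.933*0.84 + 0.52*0.933*0.16 + 0.51*0.067*0.84 + 0.75*0.067*0.16
        = 0.015674 + 0.077626 + 0.028703 + 0.008040 = 0.130043
The terms with stuck control-rod sensor present sum to 0.036743, so
  P(stuck control-rod sensor | scram) = 0.036743 / 0.130043 ≈ 0.283

P(stuck control-rod sensor | scram) ≈ 0.283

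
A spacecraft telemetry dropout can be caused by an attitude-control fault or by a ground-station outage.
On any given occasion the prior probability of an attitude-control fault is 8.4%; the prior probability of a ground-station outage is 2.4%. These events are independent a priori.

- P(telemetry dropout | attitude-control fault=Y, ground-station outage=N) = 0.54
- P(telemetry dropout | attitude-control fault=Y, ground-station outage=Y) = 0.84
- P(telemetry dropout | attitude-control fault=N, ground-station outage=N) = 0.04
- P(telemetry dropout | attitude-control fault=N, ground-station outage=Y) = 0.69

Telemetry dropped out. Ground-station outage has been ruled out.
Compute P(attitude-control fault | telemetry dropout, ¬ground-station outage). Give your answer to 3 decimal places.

P(telemetry dropout | ¬ground-station outage) = 0.04·0.916 + 0.54·0.084 = 0.036640 + 0.045360 = 0.082000
Restricting to configurations with attitude-control fault present: 0.54·0.084 = 0.045360.
Hence the posterior is 0.045360/0.082000 ≈ 0.553.

P(attitude-control fault | telemetry dropout, ¬ground-station outage) ≈ 0.553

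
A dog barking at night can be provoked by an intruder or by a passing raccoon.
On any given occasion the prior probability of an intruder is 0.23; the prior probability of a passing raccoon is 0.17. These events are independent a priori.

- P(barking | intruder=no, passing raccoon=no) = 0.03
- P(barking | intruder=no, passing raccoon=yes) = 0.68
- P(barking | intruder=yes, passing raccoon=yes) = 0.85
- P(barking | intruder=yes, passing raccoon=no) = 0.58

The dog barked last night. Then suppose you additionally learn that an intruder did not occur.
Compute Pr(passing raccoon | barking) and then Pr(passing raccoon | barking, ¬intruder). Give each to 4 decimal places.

Weight on passing raccoon=true, given the evidence: 0.089012 + 0.033235 = 0.122247
Normalizer over all consistent configurations: 0.03*0.77*0.83 + 0.68*0.77*0.17 + 0.58*0.23*0.83 + 0.85*0.23*0.17 = 0.252142
P(passing raccoon | barking) = 0.122247/0.252142 ≈ 0.4848

Now also conditioning on intruder≠true:
By total probability over both values of passing raccoon:
  P(barking | ¬intruder) = 0.03*0.83 + 0.68*0.17
        = 0.024900 + 0.115600 = 0.140500
The terms with passing raccoon present sum to 0.115600, so
  P(passing raccoon | barking, ¬intruder) = 0.115600 / 0.140500 ≈ 0.8228
With intruder excluded, passing raccoon must carry more of the explanatory weight for the barking.

Pr(passing raccoon | barking) ≈ 0.4848; Pr(passing raccoon | barking, ¬intruder) ≈ 0.8228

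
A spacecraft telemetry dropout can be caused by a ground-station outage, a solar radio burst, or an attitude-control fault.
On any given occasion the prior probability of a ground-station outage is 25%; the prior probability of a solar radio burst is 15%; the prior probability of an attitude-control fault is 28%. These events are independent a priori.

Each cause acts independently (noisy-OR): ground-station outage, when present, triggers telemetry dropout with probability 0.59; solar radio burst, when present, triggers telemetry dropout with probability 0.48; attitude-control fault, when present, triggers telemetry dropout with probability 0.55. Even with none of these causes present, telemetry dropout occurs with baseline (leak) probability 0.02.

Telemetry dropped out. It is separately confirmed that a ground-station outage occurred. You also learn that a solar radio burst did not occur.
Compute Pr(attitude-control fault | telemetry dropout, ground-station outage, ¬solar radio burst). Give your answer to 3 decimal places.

Under noisy-OR, P(telemetry dropout | causes) = 1 − (1−0.02)·∏(1−qᵢ) over the active causes.
P(telemetry dropout | ground-station outage, ¬solar radio burst) = 0.5982·0.72 + 0.81919·0.28 = 0.430704 + 0.229373 = 0.660077
Restricting to configurations with attitude-control fault present: 0.81919·0.28 = 0.229373.
Hence the posterior is 0.229373/0.660077 ≈ 0.347.

Pr(attitude-control fault | telemetry dropout, ground-station outage, ¬solar radio burst) ≈ 0.347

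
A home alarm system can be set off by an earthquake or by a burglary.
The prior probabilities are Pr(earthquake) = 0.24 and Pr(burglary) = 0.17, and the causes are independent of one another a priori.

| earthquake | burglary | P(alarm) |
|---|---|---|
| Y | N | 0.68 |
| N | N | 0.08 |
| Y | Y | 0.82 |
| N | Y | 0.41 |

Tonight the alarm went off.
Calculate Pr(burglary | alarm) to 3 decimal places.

P(alarm) = 0.08×0.76×0.83 + 0.41×0.76×0.17 + 0.68×0.24×0.83 + 0.82×0.24×0.17 = 0.050464 + 0.052972 + 0.135456 + 0.033456 = 0.272348
Restricting to configurations with burglary present: 0.052972 + 0.033456 = 0.086428.
So P(burglary | alarm) = 0.086428/0.272348 ≈ 0.317.

Pr(burglary | alarm) ≈ 0.317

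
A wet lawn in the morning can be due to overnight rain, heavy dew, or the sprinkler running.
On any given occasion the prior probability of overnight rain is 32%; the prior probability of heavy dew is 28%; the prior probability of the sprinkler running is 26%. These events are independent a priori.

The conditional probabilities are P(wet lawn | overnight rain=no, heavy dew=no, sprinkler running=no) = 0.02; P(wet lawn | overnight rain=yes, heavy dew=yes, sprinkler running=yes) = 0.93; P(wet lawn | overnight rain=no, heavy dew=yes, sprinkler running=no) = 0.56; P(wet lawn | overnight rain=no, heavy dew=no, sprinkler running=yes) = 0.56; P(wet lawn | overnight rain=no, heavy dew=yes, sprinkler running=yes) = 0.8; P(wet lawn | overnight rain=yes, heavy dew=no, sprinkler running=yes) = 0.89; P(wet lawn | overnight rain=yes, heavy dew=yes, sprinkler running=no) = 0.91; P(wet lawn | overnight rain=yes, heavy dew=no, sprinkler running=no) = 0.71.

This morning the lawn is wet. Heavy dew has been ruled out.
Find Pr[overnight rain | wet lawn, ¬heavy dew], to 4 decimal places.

Pr[overnight rain | wet lawn, ¬heavy dew] ≈ 0.6895

P(wet lawn | ¬heavy dew) = 0.02×0.68×0.74 + 0.56×0.68×0.26 + 0.71×0.32×0.74 + 0.89×0.32×0.26 = 0.010064 + 0.099008 + 0.168128 + 0.074048 = 0.351248
Restricting to configurations with overnight rain present: 0.168128 + 0.074048 = 0.242176.
Hence the posterior is 0.242176/0.351248 ≈ 0.6895.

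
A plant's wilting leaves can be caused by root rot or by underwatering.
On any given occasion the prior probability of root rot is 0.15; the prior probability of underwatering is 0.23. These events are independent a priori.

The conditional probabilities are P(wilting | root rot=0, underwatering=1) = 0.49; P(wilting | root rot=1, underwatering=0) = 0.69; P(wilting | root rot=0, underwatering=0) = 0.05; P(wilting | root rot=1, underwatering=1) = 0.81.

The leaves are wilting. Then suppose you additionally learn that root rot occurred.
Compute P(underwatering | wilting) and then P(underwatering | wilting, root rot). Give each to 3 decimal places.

P(wilting) = 0.05*0.85*0.77 + 0.49*0.85*0.23 + 0.69*0.15*0.77 + 0.81*0.15*0.23 = 0.032725 + 0.095795 + 0.079695 + 0.027945 = 0.236160
The underwatering-present share is 0.095795 + 0.027945 = 0.123740.
P(underwatering | wilting) = 0.123740 / 0.236160 ≈ 0.524

Now also conditioning on root rot=true:
By total probability over both values of underwatering:
  P(wilting | root rot) = 0.69*0.77 + 0.81*0.23
        = 0.531300 + 0.186300 = 0.717600
The terms with underwatering present sum to 0.186300, so
  P(underwatering | wilting, root rot) = 0.186300 / 0.717600 ≈ 0.260
This is intercausal reasoning (explaining away): once root rot accounts for the wilting, underwatering becomes less likely.

P(underwatering | wilting) ≈ 0.524; P(underwatering | wilting, root rot) ≈ 0.260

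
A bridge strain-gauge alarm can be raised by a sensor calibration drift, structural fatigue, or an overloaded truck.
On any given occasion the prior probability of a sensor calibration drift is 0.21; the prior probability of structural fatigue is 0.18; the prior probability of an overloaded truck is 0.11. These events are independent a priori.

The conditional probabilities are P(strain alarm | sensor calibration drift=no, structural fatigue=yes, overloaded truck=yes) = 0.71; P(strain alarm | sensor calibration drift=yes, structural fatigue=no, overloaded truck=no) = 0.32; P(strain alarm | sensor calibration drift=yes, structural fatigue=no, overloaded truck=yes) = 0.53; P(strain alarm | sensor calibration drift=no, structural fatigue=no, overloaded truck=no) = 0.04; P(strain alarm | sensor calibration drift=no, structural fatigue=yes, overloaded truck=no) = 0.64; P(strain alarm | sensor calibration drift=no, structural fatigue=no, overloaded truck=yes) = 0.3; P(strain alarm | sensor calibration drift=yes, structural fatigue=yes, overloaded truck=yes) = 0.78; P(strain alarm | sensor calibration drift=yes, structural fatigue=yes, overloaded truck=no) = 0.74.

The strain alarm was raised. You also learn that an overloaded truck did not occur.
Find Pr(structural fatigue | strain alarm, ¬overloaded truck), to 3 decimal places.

Pr(structural fatigue | strain alarm, ¬overloaded truck) ≈ 0.595

Sum P(strain alarm|·) weighted by the priors over the 4 (sensor calibration drift, structural fatigue) configurations:
  P(strain alarm | ¬overloaded truck) = 0.04·0.79·0.82 + 0.64·0.79·0.18 + 0.32·0.21·0.82 + 0.74·0.21·0.18
        = 0.025912 + 0.091008 + 0.055104 + 0.027972 = 0.199996
Configurations with structural fatigue contribute 0.118980, so
  P(structural fatigue | strain alarm, ¬overloaded truck) = 0.118980 / 0.199996 ≈ 0.595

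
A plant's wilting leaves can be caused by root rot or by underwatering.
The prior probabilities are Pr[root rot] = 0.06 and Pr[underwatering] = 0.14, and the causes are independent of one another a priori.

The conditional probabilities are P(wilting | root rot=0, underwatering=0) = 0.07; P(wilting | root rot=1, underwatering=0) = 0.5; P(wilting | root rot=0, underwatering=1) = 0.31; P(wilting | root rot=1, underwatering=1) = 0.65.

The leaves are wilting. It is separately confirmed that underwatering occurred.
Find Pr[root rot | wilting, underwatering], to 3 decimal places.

P(wilting | underwatering) = 0.31·0.94 + 0.65·0.06 = 0.291400 + 0.039000 = 0.330400
Of this, 0.039000 comes from 0.65·0.06 (the root rot=true cases).
So P(root rot | wilting, underwatering) = 0.039000/0.330400 ≈ 0.118.

Pr[root rot | wilting, underwatering] ≈ 0.118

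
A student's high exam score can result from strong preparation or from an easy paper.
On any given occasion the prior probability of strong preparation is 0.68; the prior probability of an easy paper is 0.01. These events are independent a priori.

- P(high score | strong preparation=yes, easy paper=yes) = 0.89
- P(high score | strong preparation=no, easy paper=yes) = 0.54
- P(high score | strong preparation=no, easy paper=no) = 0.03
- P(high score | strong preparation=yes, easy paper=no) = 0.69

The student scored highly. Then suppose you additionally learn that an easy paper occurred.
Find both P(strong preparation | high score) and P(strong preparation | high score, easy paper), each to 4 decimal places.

P(high score) = 0.03·0.32·0.99 + 0.54·0.32·0.01 + 0.69·0.68·0.99 + 0.89·0.68·0.01 = 0.009504 + 0.001728 + 0.464508 + 0.006052 = 0.481792
Of this, 0.470560 comes from 0.464508 + 0.006052 (the strong preparation=true cases).
So P(strong preparation | high score) = 0.470560/0.481792 ≈ 0.9767.

With the extra evidence:
Sum P(high score|·) weighted by the priors over both values of strong preparation:
  P(high score | easy paper) = 0.54×0.32 + 0.89×0.68
        = 0.172800 + 0.605200 = 0.778000
Keeping only the strong preparation-present terms gives 0.605200, so
  P(strong preparation | high score, easy paper) = 0.605200 / 0.778000 ≈ 0.7779
— easy paper explains away the evidence for strong preparation.

P(strong preparation | high score) ≈ 0.9767; P(strong preparation | high score, easy paper) ≈ 0.7779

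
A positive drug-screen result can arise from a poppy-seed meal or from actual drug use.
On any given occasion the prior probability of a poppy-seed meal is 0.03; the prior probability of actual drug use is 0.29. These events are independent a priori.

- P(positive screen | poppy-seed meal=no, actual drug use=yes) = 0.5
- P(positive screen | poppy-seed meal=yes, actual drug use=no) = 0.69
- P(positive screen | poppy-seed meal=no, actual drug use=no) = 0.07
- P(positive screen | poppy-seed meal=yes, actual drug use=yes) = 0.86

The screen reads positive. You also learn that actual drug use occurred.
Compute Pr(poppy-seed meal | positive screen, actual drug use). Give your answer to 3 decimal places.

P(positive screen | actual drug use) = 0.5·0.97 + 0.86·0.03 = 0.485000 + 0.025800 = 0.510800
The poppy-seed meal-present share is 0.86·0.03 = 0.025800.
Hence the posterior is 0.025800/0.510800 ≈ 0.051.

Pr(poppy-seed meal | positive screen, actual drug use) ≈ 0.051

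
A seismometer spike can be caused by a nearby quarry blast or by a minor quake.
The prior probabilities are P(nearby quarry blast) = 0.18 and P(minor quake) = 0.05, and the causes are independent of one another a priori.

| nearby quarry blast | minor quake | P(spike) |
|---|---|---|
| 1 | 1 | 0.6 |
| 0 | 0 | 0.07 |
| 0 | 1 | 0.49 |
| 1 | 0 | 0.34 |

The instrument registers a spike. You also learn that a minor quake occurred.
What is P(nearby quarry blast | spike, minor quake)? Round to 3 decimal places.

P(nearby quarry blast | spike, minor quake) ≈ 0.212

P(spike | minor quake) = 0.49·0.82 + 0.6·0.18 = 0.401800 + 0.108000 = 0.509800
Restricting to configurations with nearby quarry blast present: 0.6·0.18 = 0.108000.
So P(nearby quarry blast | spike, minor quake) = 0.108000/0.509800 ≈ 0.212.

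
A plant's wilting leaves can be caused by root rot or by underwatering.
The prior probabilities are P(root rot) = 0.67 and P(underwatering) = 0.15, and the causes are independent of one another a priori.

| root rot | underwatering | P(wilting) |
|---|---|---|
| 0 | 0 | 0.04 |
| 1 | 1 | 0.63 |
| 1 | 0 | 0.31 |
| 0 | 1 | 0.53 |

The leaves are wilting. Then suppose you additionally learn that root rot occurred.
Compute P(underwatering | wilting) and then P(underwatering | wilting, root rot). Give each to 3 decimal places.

By total probability over the 4 (root rot, underwatering) configurations:
  P(wilting) = 0.04×0.33×0.85 + 0.53×0.33×0.15 + 0.31×0.67×0.85 + 0.63×0.67×0.15
        = 0.011220 + 0.026235 + 0.176545 + 0.063315 = 0.277315
Configurations with underwatering contribute 0.089550, so
  P(underwatering | wilting) = 0.089550 / 0.277315 ≈ 0.323

Now also conditioning on root rot=true:
P(wilting | root rot) = 0.31·0.85 + 0.63·0.15 = 0.263500 + 0.094500 = 0.358000
Of this, 0.094500 comes from 0.63·0.15 (the underwatering=true cases).
So P(underwatering | wilting, root rot) = 0.094500/0.358000 ≈ 0.264.

P(underwatering | wilting) ≈ 0.323; P(underwatering | wilting, root rot) ≈ 0.264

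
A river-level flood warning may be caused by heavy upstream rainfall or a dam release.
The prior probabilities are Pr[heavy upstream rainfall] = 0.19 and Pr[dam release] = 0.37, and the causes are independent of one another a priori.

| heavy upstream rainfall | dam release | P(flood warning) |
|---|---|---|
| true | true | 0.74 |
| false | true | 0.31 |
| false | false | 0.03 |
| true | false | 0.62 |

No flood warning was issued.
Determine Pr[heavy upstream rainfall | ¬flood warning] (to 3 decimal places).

Pr[heavy upstream rainfall | ¬flood warning] ≈ 0.083

By total probability over the 4 (heavy upstream rainfall, dam release) configurations:
  P(¬flood warning) = 0.97*0.81*0.63 + 0.69*0.81*0.37 + 0.38*0.19*0.63 + 0.26*0.19*0.37
        = 0.494991 + 0.206793 + 0.045486 + 0.018278 = 0.765548
Configurations with heavy upstream rainfall contribute 0.063764, so
  P(heavy upstream rainfall | ¬flood warning) = 0.063764 / 0.765548 ≈ 0.083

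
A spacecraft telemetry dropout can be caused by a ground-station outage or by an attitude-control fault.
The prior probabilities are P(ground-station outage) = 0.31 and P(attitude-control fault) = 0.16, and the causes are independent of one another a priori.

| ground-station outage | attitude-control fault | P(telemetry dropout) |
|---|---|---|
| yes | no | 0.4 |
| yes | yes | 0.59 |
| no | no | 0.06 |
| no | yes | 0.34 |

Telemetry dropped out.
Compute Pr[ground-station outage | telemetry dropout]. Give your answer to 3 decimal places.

Pr[ground-station outage | telemetry dropout] ≈ 0.649

By total probability over the 4 (ground-station outage, attitude-control fault) configurations:
  P(telemetry dropout) = 0.06·0.69·0.84 + 0.34·0.69·0.16 + 0.4·0.31·0.84 + 0.59·0.31·0.16
        = 0.034776 + 0.037536 + 0.104160 + 0.029264 = 0.205736
Configurations with ground-station outage contribute 0.133424, so
  P(ground-station outage | telemetry dropout) = 0.133424 / 0.205736 ≈ 0.649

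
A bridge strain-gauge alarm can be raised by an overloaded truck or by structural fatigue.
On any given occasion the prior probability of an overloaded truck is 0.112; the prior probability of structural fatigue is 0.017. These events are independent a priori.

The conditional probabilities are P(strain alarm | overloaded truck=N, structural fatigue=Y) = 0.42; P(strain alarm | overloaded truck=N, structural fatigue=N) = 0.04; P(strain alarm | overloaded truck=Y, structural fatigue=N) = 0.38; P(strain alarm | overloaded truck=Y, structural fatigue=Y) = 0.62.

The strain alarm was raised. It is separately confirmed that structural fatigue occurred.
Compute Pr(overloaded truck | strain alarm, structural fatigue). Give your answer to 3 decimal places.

Sum P(strain alarm|·) weighted by the priors over both values of overloaded truck:
  P(strain alarm | structural fatigue) = 0.42×0.888 + 0.62×0.112
        = 0.372960 + 0.069440 = 0.442400
The terms with overloaded truck present sum to 0.069440, so
  P(overloaded truck | strain alarm, structural fatigue) = 0.069440 / 0.442400 ≈ 0.157

Pr(overloaded truck | strain alarm, structural fatigue) ≈ 0.157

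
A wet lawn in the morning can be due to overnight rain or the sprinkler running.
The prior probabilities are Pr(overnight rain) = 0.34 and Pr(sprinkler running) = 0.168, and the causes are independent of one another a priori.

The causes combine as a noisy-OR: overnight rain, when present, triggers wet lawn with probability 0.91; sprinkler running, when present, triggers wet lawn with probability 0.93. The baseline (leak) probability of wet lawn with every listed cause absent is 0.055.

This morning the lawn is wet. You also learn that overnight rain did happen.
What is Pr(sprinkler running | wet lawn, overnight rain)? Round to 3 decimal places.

Pr(sprinkler running | wet lawn, overnight rain) ≈ 0.180

Under noisy-OR, P(wet lawn | causes) = 1 − (1−0.055)·∏(1−qᵢ) over the active causes.
P(wet lawn | overnight rain) = 0.91495*0.832 + 0.994047*0.168 = 0.761238 + 0.167000 = 0.928238
Restricting to configurations with sprinkler running present: 0.994047*0.168 = 0.167000.
Hence the posterior is 0.167000/0.928238 ≈ 0.180.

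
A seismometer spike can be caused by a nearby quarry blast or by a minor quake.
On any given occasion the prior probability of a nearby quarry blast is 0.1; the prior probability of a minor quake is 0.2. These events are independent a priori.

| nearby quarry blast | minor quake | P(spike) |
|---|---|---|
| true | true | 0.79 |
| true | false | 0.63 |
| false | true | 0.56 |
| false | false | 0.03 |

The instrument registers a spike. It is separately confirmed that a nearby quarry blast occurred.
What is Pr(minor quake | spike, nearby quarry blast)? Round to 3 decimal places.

Pr(minor quake | spike, nearby quarry blast) ≈ 0.239

P(spike | nearby quarry blast) = 0.63*0.8 + 0.79*0.2 = 0.504000 + 0.158000 = 0.662000
The minor quake-present share is 0.79*0.2 = 0.158000.
So P(minor quake | spike, nearby quarry blast) = 0.158000/0.662000 ≈ 0.239.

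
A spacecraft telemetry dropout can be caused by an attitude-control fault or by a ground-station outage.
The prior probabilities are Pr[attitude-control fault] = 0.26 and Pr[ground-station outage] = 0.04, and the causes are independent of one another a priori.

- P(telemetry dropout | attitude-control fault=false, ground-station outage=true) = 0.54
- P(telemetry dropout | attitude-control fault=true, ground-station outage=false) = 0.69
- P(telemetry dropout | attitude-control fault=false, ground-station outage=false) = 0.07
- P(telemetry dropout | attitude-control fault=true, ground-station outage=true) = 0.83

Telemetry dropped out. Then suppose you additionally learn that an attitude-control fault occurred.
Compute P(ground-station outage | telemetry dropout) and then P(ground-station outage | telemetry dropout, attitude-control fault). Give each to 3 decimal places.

By total probability over the 4 (attitude-control fault, ground-station outage) configurations:
  P(telemetry dropout) = 0.07×0.74×0.96 + 0.54×0.74×0.04 + 0.69×0.26×0.96 + 0.83×0.26×0.04
        = 0.049728 + 0.015984 + 0.172224 + 0.008632 = 0.246568
The terms with ground-station outage present sum to 0.024616, so
  P(ground-station outage | telemetry dropout) = 0.024616 / 0.246568 ≈ 0.100

Now also conditioning on attitude-control fault=true:
Numerator (weight on configurations with ground-station outage): 0.83×0.04 = 0.033200
The normalizing constant is 0.69×0.96 + 0.83×0.04 = 0.695600
Posterior = 0.033200 / 0.695600 ≈ 0.048

P(ground-station outage | telemetry dropout) ≈ 0.100; P(ground-station outage | telemetry dropout, attitude-control fault) ≈ 0.048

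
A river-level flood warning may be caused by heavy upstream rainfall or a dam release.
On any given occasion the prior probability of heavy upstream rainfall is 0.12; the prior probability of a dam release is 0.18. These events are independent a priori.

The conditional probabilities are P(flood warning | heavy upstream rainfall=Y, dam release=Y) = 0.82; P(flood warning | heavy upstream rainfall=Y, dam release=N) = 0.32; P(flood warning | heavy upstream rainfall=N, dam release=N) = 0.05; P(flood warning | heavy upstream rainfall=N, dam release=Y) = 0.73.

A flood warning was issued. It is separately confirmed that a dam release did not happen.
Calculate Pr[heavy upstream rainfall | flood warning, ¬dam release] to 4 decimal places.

Sum P(flood warning|·) weighted by the priors over both values of heavy upstream rainfall:
  P(flood warning | ¬dam release) = 0.05×0.88 + 0.32×0.12
        = 0.044000 + 0.038400 = 0.082400
Configurations with heavy upstream rainfall contribute 0.038400, so
  P(heavy upstream rainfall | flood warning, ¬dam release) = 0.038400 / 0.082400 ≈ 0.4660

Pr[heavy upstream rainfall | flood warning, ¬dam release] ≈ 0.4660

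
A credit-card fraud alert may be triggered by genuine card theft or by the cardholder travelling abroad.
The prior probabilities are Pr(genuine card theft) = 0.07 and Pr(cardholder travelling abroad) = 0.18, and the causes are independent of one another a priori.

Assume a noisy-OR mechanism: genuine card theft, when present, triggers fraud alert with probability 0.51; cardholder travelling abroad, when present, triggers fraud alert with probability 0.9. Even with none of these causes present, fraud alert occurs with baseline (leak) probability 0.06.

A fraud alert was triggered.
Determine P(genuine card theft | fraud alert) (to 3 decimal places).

P(genuine card theft | fraud alert) ≈ 0.179

Under noisy-OR, P(fraud alert | causes) = 1 − (1−0.06)·∏(1−qᵢ) over the active causes.
Sum P(fraud alert|·) weighted by the priors over the 4 (genuine card theft, cardholder travelling abroad) configurations:
  P(fraud alert) = 0.06×0.93×0.82 + 0.906×0.93×0.18 + 0.5394×0.07×0.82 + 0.95394×0.07×0.18
        = 0.045756 + 0.151664 + 0.030962 + 0.012020 = 0.240402
Keeping only the genuine card theft-present terms gives 0.042982, so
  P(genuine card theft | fraud alert) = 0.042982 / 0.240402 ≈ 0.179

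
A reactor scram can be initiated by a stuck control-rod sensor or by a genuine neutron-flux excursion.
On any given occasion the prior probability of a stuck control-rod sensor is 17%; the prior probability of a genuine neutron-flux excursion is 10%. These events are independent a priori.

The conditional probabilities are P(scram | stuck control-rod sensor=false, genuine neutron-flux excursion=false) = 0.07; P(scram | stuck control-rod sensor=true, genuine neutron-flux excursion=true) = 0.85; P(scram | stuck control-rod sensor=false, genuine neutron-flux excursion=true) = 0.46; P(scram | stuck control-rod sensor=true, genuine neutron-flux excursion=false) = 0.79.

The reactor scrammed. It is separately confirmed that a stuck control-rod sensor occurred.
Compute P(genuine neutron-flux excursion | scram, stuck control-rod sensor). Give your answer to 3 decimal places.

P(genuine neutron-flux excursion | scram, stuck control-rod sensor) ≈ 0.107

P(scram | stuck control-rod sensor) = 0.79*0.9 + 0.85*0.1 = 0.711000 + 0.085000 = 0.796000
The genuine neutron-flux excursion-present share is 0.85*0.1 = 0.085000.
P(genuine neutron-flux excursion | scram, stuck control-rod sensor) = 0.085000 / 0.796000 ≈ 0.107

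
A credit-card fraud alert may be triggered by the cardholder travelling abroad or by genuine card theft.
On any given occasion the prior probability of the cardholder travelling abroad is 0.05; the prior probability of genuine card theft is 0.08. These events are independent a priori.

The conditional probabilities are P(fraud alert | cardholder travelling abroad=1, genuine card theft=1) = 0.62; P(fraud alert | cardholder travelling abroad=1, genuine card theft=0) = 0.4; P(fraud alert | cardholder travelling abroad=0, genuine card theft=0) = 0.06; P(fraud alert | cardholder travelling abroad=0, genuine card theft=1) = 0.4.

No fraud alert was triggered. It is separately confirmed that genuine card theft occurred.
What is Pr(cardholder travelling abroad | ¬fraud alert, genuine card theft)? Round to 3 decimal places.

Pr(cardholder travelling abroad | ¬fraud alert, genuine card theft) ≈ 0.032

P(¬fraud alert | genuine card theft) = 0.6·0.95 + 0.38·0.05 = 0.570000 + 0.019000 = 0.589000
Of this, 0.019000 comes from 0.38·0.05 (the cardholder travelling abroad=true cases).
Hence the posterior is 0.019000/0.589000 ≈ 0.032.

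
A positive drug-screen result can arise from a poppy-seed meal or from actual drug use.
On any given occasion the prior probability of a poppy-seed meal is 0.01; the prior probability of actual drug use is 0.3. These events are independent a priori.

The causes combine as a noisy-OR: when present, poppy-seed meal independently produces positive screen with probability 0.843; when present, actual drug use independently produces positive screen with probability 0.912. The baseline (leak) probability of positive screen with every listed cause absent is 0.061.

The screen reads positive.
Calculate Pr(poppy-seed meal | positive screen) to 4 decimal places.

Under noisy-OR, P(positive screen | causes) = 1 − (1−0.061)·∏(1−qᵢ) over the active causes.
Numerator (weight on configurations with poppy-seed meal): 0.005968 + 0.002961 = 0.008929
The normalizing constant is 0.061*0.99*0.7 + 0.917368*0.99*0.3 + 0.852577*0.01*0.7 + 0.987027*0.01*0.3 = 0.323660
P(poppy-seed meal | positive screen) = 0.008929/0.323660 ≈ 0.0276

Pr(poppy-seed meal | positive screen) ≈ 0.0276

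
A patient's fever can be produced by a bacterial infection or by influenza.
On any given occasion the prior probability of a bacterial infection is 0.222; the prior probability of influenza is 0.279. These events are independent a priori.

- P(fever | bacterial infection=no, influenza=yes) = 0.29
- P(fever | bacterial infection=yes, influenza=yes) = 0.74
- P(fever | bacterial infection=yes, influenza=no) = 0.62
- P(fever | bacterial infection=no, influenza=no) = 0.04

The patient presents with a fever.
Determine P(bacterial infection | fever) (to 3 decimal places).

P(bacterial infection | fever) ≈ 0.629

By total probability over the 4 (bacterial infection, influenza) configurations:
  P(fever) = 0.04·0.778·0.721 + 0.29·0.778·0.279 + 0.62·0.222·0.721 + 0.74·0.222·0.279
        = 0.022438 + 0.062948 + 0.099238 + 0.045834 = 0.230458
The terms with bacterial infection present sum to 0.145072, so
  P(bacterial infection | fever) = 0.145072 / 0.230458 ≈ 0.629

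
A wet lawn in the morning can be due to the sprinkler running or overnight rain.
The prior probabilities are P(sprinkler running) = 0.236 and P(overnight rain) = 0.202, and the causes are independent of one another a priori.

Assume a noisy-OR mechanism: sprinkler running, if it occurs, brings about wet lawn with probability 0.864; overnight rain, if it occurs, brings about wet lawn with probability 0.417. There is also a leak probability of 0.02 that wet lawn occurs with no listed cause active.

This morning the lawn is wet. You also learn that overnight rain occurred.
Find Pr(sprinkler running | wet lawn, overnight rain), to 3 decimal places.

Pr(sprinkler running | wet lawn, overnight rain) ≈ 0.399

Under noisy-OR, P(wet lawn | causes) = 1 − (1−0.02)·∏(1−qᵢ) over the active causes.
P(wet lawn | overnight rain) = 0.42866·0.764 + 0.922298·0.236 = 0.327496 + 0.217662 = 0.545158
Restricting to configurations with sprinkler running present: 0.922298·0.236 = 0.217662.
P(sprinkler running | wet lawn, overnight rain) = 0.217662 / 0.545158 ≈ 0.399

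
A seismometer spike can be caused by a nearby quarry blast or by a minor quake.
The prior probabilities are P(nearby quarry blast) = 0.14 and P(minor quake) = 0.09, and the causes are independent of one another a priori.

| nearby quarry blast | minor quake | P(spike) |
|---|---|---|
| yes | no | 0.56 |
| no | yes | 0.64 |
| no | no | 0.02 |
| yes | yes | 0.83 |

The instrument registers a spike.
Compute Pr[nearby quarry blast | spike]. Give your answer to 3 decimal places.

P(spike) = 0.02·0.86·0.91 + 0.64·0.86·0.09 + 0.56·0.14·0.91 + 0.83·0.14·0.09 = 0.015652 + 0.049536 + 0.071344 + 0.010458 = 0.146990
Restricting to configurations with nearby quarry blast present: 0.071344 + 0.010458 = 0.081802.
P(nearby quarry blast | spike) = 0.081802 / 0.146990 ≈ 0.557

Pr[nearby quarry blast | spike] ≈ 0.557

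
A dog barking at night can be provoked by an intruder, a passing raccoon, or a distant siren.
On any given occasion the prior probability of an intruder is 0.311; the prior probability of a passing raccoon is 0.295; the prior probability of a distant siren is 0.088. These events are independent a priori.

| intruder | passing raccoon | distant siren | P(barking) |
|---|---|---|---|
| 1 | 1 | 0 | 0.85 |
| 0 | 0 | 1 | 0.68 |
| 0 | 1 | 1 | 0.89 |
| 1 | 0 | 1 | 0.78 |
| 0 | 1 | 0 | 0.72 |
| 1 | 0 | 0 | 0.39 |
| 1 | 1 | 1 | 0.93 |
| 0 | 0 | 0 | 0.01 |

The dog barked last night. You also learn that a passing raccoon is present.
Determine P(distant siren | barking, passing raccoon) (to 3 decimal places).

P(barking | passing raccoon) = 0.72*0.689*0.912 + 0.89*0.689*0.088 + 0.85*0.311*0.912 + 0.93*0.311*0.088 = 0.452425 + 0.053962 + 0.241087 + 0.025452 = 0.772926
The distant siren-present share is 0.053962 + 0.025452 = 0.079414.
P(distant siren | barking, passing raccoon) = 0.079414 / 0.772926 ≈ 0.103

P(distant siren | barking, passing raccoon) ≈ 0.103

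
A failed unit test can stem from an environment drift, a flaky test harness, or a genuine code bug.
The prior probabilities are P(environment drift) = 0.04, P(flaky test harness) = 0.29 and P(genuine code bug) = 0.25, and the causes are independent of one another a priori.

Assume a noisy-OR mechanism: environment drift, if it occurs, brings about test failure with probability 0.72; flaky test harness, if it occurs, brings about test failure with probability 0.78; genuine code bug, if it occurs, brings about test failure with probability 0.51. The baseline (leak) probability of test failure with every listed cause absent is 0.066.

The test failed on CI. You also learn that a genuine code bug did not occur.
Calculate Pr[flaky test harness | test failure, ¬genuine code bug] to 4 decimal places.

Pr[flaky test harness | test failure, ¬genuine code bug] ≈ 0.7787

Under noisy-OR, P(test failure | causes) = 1 − (1−0.066)·∏(1−qᵢ) over the active causes.
For the numerator, keep only flaky test harness=true terms: 0.221194 + 0.010933 = 0.232127
Denominator P(test failure | ¬genuine code bug): 0.066·0.96·0.71 + 0.79452·0.96·0.29 + 0.73848·0.04·0.71 + 0.942466·0.04·0.29 = 0.298086
Posterior = 0.232127 / 0.298086 ≈ 0.7787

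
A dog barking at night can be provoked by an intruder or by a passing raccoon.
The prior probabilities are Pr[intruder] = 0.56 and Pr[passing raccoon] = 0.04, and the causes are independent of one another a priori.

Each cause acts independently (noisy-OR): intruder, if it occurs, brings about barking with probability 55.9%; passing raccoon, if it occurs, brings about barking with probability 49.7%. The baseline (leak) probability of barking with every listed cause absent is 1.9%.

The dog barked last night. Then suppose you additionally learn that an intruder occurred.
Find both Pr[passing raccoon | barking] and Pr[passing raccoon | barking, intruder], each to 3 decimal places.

Pr[passing raccoon | barking] ≈ 0.078; Pr[passing raccoon | barking, intruder] ≈ 0.054

Under noisy-OR, P(barking | causes) = 1 − (1−0.019)·∏(1−qᵢ) over the active causes.
Enumerate the 4 (intruder, passing raccoon) configurations and weight by the priors:
  P(barking) = 0.019*0.44*0.96 + 0.506557*0.44*0.04 + 0.567379*0.56*0.96 + 0.782392*0.56*0.04
        = 0.008026 + 0.008915 + 0.305023 + 0.017526 = 0.339490
Keeping only the passing raccoon-present terms gives 0.026441, so
  P(passing raccoon | barking) = 0.026441 / 0.339490 ≈ 0.078

Now also conditioning on intruder=true:
Numerator (weight on configurations with passing raccoon): 0.782392*0.04 = 0.031296
The normalizing constant is 0.567379*0.96 + 0.782392*0.04 = 0.575980
P(passing raccoon | barking, intruder) = 0.031296/0.575980 ≈ 0.054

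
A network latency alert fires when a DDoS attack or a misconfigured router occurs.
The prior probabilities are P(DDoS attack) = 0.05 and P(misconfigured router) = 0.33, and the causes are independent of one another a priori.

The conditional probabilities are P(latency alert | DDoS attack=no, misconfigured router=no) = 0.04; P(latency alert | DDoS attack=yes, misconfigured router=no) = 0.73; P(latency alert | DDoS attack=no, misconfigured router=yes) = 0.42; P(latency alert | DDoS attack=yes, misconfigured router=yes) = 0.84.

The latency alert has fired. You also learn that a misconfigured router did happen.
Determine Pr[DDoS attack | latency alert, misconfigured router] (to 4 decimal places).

Enumerate both values of DDoS attack and weight by the priors:
  P(latency alert | misconfigured router) = 0.42×0.95 + 0.84×0.05
        = 0.399000 + 0.042000 = 0.441000
Keeping only the DDoS attack-present terms gives 0.042000, so
  P(DDoS attack | latency alert, misconfigured router) = 0.042000 / 0.441000 ≈ 0.0952

Pr[DDoS attack | latency alert, misconfigured router] ≈ 0.0952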